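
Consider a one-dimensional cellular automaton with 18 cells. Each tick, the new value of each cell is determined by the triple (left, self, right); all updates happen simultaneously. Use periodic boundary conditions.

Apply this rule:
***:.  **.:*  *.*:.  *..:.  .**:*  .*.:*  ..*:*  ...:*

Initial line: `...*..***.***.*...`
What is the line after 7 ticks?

*.**.**.*.*.*.*.*.

****.**.*.*.*.*.**
...*.**.*.*.*.*.*.
****.**.*.*.*.*.*.
*..*.**.*.*.*.*.*.
*.**.**.*.*.*.*.*.
*.**.**.*.*.*.*.*.  (fixed point — unchanged through tick 7)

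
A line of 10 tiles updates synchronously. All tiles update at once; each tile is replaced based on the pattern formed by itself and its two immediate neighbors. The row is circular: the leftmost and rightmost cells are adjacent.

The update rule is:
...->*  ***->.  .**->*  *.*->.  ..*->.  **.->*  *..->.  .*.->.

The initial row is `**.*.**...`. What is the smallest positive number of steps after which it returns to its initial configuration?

**...**.*.
**.*.**...

2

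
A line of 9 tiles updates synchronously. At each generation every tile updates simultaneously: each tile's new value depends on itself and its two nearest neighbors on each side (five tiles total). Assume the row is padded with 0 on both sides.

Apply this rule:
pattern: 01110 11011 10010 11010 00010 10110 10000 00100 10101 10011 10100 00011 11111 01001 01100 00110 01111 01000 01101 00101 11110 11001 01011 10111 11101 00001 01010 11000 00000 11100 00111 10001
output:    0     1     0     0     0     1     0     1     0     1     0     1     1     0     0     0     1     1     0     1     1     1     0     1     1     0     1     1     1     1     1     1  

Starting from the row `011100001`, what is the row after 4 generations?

010100101

110110001
001101101
010011000
010100101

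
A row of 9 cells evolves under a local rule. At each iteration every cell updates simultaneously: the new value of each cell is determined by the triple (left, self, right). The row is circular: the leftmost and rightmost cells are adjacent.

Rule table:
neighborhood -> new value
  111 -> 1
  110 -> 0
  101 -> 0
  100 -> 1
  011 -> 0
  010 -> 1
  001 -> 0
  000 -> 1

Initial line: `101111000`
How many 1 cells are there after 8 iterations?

iteration 1: 100110110
iteration 2: 110000000
iteration 3: 001111110
iteration 4: 100111101
iteration 5: 010011000
iteration 6: 011000111
iteration 7: 000110010
iteration 8: 110001011
count of 1: 5

5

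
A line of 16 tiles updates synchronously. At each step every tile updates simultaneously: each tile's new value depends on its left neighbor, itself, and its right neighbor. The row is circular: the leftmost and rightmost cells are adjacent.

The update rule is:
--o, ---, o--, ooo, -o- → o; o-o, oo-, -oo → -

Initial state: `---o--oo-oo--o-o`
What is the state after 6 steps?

oo-oooooooooooo-

oooooo-----ooo-o
ooooo-ooooo-o---
-ooo---ooo--oooo
--o-ooo-o-oo-oo-
ooo--o--o------o
oo-oooooooooooo-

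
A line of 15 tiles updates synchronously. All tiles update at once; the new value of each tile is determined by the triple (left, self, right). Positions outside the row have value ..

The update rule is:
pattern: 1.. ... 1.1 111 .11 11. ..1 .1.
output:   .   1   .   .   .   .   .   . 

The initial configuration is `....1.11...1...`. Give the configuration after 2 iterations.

iteration 1: 111......1...11
iteration 2: ....1111...1...

....1111...1...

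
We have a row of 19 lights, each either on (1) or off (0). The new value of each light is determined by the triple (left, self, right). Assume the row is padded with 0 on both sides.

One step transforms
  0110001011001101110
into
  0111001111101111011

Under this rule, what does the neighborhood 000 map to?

At position 4 the neighborhood is 000; the next row has 0 there.

0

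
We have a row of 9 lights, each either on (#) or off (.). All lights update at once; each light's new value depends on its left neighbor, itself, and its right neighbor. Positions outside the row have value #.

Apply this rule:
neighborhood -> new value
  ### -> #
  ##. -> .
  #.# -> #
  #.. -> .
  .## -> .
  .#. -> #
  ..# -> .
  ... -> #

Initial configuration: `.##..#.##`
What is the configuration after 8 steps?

step 1: #....##.#
step 2: ..##...#.
step 3: .....#.##
step 4: .###.##.#
step 5: #.#.#..#.
step 6: .####..##
step 7: #.##....#
step 8: .#...##..

.#...##..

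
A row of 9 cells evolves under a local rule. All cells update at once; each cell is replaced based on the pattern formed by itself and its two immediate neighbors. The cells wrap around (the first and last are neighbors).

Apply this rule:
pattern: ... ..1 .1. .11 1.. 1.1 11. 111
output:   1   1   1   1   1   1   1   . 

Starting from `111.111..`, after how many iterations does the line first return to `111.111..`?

2

iteration 1: 1.111.111
iteration 2: 111.111..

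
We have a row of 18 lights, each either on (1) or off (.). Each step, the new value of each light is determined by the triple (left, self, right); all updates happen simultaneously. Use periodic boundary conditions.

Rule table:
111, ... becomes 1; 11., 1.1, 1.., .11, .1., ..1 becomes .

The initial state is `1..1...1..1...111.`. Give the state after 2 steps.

.....1......1..1..
1111...1111......1

1111...1111......1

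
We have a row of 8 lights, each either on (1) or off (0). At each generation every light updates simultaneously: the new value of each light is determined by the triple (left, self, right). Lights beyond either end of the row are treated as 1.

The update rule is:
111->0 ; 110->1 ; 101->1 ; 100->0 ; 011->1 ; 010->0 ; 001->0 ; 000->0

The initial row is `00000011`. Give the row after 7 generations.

00000001

00000010
00000001
00000001  (fixed point — unchanged through generation 7)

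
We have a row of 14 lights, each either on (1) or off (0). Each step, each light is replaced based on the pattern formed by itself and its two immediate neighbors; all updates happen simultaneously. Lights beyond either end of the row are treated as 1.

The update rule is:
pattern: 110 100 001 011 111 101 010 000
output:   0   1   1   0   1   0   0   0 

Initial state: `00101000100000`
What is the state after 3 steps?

00000100010000

step 1: 11000101010001
step 2: 10101000001010
step 3: 00000100010000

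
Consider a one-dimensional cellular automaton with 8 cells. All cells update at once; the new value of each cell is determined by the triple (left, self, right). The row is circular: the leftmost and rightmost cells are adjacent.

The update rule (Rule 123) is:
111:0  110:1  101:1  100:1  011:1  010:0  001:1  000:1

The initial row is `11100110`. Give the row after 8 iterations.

11100000

10111111
11100000
10111111  (repeats iteration 1; period 2)
iteration 8: 11100000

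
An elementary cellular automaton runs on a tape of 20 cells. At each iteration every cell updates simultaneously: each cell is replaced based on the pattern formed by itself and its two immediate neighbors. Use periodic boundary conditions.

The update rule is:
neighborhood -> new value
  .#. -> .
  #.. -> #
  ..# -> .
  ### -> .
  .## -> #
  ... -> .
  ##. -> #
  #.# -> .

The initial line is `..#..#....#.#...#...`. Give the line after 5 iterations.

...#..#......#...#..
....#..#......#...#.
.....#..#......#...#
#.....#..#......#...
.#.....#..#......#..

.#.....#..#......#..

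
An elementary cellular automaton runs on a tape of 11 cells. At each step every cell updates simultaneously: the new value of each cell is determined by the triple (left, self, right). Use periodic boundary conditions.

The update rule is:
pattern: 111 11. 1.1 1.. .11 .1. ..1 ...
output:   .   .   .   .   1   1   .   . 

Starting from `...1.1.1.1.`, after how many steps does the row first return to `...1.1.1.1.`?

1

...1.1.1.1.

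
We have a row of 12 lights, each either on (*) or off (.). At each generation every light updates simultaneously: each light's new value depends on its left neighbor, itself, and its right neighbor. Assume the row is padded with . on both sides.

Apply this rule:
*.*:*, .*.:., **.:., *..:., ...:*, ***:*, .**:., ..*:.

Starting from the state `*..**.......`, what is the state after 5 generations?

generation 1: ......******
generation 2: *****..****.
generation 3: .***....**..
generation 4: ..*..**....*
generation 5: *.......**..

*.......**..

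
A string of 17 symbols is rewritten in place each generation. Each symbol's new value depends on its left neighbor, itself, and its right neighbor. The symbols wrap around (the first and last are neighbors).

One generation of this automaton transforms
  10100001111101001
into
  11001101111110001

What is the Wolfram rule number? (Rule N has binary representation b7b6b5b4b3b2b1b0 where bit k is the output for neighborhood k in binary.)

233

position 8: 111 → 1  (bit 7 = 1)
position 0: 110 → 1  (bit 6 = 1)
position 1: 101 → 1  (bit 5 = 1)
position 3: 100 → 0  (bit 4 = 0)
position 7: 011 → 1  (bit 3 = 1)
position 2: 010 → 0  (bit 2 = 0)
position 6: 001 → 0  (bit 1 = 0)
position 4: 000 → 1  (bit 0 = 1)
bits b7..b0 = 11101001 = 233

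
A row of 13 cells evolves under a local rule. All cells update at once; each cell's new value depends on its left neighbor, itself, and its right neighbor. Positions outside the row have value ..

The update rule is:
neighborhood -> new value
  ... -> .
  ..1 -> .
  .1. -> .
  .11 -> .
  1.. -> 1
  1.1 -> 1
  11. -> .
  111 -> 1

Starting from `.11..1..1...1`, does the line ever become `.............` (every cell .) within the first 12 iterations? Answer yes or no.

...1..1..1...
....1..1..1..
.....1..1..1.
......1..1..1
.......1..1..
........1..1.
.........1..1
..........1..
...........1.
............1
.............
all cells are . at iteration 11

yes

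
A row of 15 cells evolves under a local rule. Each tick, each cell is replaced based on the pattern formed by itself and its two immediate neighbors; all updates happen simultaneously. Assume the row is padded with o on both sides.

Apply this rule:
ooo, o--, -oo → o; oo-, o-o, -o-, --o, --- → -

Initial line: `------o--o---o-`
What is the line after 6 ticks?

--o--o------o--

o------o--o----
-o------o--o---
--o------o--o--
o--o------o--o-
-o--o------o---
--o--o------o--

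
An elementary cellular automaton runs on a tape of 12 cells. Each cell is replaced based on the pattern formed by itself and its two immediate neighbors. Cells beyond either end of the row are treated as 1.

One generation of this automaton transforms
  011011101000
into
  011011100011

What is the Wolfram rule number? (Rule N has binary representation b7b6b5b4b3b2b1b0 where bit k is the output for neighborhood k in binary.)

203

position 5: 111 → 1  (bit 7 = 1)
position 2: 110 → 1  (bit 6 = 1)
position 0: 101 → 0  (bit 5 = 0)
position 9: 100 → 0  (bit 4 = 0)
position 1: 011 → 1  (bit 3 = 1)
position 8: 010 → 0  (bit 2 = 0)
position 11: 001 → 1  (bit 1 = 1)
position 10: 000 → 1  (bit 0 = 1)
bits b7..b0 = 11001011 = 203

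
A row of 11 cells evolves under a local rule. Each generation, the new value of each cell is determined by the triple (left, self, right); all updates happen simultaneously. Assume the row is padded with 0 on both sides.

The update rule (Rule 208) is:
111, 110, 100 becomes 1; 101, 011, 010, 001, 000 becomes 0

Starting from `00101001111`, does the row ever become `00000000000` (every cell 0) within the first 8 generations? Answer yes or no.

00000100111
00000010011
00000001001
00000000100
00000000010
00000000001
00000000000
all cells are 0 at generation 7

yes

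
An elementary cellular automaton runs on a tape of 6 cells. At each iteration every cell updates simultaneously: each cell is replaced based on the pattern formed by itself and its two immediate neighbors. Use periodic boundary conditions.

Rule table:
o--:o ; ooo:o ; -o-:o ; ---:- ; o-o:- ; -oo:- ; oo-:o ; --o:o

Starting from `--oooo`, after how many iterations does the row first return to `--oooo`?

6

oo-ooo
oo--oo
oooo-o
oooo--
-ooooo
--oooo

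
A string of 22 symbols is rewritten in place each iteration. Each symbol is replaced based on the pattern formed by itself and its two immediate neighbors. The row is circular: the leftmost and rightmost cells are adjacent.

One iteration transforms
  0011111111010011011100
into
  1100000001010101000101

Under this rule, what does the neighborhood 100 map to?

At position 12 the neighborhood is 100; the next row has 0 there.

0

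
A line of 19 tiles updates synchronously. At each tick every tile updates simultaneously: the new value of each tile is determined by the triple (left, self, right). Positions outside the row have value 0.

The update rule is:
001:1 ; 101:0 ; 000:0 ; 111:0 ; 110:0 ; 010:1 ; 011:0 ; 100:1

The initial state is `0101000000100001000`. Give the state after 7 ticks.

tick 1: 1101100001110011100
tick 2: 0000010010001100010
tick 3: 0000111111010010111
tick 4: 0001000000011110000
tick 5: 0011100000100001000
tick 6: 0100010001110011100
tick 7: 1110111010001100010

1110111010001100010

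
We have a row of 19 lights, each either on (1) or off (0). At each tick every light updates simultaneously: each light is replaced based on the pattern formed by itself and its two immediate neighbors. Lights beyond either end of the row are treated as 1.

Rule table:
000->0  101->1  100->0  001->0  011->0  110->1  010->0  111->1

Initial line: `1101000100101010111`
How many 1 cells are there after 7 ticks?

1110000000010101011
1110000000001010101
1110000000000101010
1110000000000010101
1110000000000001010
1110000000000000101
1110000000000000010
count of 1: 4

4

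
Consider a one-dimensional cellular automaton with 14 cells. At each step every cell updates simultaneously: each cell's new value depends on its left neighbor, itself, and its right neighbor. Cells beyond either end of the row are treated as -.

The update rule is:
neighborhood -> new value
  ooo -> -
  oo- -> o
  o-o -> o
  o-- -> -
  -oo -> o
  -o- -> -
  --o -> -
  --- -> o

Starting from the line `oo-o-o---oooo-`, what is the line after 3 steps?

ooo-o--o-o--o-
o-oo----o-----
-ooo-oo---oooo

-ooo-oo---oooo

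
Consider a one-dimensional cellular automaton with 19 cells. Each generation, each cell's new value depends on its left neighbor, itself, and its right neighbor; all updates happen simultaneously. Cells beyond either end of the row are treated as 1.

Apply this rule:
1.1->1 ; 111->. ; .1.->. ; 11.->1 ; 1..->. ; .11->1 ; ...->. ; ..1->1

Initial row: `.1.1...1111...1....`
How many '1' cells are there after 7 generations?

9

1.1...11..1..1....1
11...111.1..1....11
.1..11.11..1....11.
1..111111.1....1111
1.11....11....11...
1111...111...111..1
...1..11.1..11.1.11
count of 1: 9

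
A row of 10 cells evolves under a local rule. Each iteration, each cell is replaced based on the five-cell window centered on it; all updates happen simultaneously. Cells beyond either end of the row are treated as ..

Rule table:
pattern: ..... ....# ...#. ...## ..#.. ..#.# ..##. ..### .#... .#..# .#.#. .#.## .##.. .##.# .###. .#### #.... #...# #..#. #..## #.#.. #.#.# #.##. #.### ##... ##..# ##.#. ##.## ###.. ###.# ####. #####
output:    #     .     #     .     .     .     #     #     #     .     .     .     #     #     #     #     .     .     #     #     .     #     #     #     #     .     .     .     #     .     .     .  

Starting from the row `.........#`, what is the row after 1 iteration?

#######.#.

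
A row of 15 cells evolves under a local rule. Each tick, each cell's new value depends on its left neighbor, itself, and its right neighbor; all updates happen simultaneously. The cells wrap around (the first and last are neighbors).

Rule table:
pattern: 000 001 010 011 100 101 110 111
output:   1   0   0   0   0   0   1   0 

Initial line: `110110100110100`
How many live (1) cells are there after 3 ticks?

010010000010000
000000111000111
011110001010001
count of 1: 7

7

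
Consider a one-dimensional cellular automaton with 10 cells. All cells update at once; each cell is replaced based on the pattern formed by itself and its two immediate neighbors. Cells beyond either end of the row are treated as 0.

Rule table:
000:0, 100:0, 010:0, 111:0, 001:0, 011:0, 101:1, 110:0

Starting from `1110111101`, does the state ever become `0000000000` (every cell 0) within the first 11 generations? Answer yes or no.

yes

0001000010
0000000000
all cells are 0 at generation 2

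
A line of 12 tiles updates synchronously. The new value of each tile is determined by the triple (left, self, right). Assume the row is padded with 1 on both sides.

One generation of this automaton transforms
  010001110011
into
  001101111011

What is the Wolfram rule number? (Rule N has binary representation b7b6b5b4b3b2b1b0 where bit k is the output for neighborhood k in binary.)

position 6: 111 → 1  (bit 7 = 1)
position 7: 110 → 1  (bit 6 = 1)
position 0: 101 → 0  (bit 5 = 0)
position 2: 100 → 1  (bit 4 = 1)
position 5: 011 → 1  (bit 3 = 1)
position 1: 010 → 0  (bit 2 = 0)
position 4: 001 → 0  (bit 1 = 0)
position 3: 000 → 1  (bit 0 = 1)
bits b7..b0 = 11011001 = 217

217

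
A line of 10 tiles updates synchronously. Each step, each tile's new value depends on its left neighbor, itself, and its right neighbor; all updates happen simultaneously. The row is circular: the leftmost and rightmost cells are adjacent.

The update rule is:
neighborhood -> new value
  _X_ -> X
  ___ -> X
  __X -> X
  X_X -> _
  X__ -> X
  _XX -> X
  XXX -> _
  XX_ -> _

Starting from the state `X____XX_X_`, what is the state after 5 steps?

_XXXXXXX__

XXXXXX__X_
X_____XXX_
XXXXXXX___
X______XXX
_XXXXXXX__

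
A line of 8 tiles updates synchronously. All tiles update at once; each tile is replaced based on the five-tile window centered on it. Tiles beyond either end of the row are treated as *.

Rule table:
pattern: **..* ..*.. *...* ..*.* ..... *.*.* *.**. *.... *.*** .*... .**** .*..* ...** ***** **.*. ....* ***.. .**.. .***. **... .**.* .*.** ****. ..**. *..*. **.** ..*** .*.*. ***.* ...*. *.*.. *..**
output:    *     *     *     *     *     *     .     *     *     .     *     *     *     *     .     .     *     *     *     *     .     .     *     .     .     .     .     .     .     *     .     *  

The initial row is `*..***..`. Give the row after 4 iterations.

***..***

iteration 1: ***.****
iteration 2: **..****
iteration 3: ****.***
iteration 4: ***..***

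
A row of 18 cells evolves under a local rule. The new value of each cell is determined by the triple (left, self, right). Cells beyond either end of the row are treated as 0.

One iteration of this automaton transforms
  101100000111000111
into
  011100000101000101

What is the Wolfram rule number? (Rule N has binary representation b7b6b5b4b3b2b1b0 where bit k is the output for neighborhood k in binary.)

104

position 10: 111 → 0  (bit 7 = 0)
position 3: 110 → 1  (bit 6 = 1)
position 1: 101 → 1  (bit 5 = 1)
position 4: 100 → 0  (bit 4 = 0)
position 2: 011 → 1  (bit 3 = 1)
position 0: 010 → 0  (bit 2 = 0)
position 8: 001 → 0  (bit 1 = 0)
position 5: 000 → 0  (bit 0 = 0)
bits b7..b0 = 01101000 = 104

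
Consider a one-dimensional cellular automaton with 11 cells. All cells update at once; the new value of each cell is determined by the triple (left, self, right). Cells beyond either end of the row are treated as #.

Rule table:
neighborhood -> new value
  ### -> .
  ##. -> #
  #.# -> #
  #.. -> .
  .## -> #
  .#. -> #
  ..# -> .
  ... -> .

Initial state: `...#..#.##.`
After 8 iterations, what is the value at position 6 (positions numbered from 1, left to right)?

.

...#..#####
...#..#....
...#..#....  (fixed point — unchanged through iteration 8)
position 6 holds .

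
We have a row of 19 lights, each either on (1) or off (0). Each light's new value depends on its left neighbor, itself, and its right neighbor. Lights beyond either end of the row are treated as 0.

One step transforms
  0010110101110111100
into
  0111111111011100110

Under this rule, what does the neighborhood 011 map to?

1

At position 4 the neighborhood is 011; the next row has 1 there.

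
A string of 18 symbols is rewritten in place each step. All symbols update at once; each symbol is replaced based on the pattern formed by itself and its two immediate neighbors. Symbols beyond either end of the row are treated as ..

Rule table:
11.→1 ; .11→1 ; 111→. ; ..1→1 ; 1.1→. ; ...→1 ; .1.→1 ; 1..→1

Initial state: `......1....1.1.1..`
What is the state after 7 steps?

111111111111.1.111
1..........1.1.1.1
111111111111.1.1.1
1..........1.1.1.1  (repeats step 2; period 2)
step 7: 111111111111.1.1.1

111111111111.1.1.1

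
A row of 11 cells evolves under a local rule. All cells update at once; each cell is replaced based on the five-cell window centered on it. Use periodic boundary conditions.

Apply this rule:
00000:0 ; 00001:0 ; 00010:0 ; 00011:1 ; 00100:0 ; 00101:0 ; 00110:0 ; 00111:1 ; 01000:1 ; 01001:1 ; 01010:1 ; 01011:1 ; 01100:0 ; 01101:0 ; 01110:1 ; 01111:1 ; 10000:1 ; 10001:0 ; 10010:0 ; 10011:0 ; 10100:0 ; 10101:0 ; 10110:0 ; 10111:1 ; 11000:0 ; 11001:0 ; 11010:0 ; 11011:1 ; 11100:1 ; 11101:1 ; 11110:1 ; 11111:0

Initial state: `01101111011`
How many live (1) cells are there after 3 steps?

step 1: 10011111100
step 2: 01011001100
step 3: 00100000000
count of 1: 1

1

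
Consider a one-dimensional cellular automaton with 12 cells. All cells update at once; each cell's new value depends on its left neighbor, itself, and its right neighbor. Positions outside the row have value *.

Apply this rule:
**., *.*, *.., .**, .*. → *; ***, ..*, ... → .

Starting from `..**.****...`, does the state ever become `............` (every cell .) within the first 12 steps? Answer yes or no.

step 1: *.****..**..
step 2: ***..**.***.
step 3: ..**.****.**
step 4: *.****..***.
step 5: ***..**.*.**
step 6: ..**.******.
step 7: *.****....**
step 8: ***..**...*.
step 9: ..**.***..**
step 10: *.****.**.*.
step 11: ***..*******
step 12: ..**.*......
step 12 is ..**.*......, still not uniform .

no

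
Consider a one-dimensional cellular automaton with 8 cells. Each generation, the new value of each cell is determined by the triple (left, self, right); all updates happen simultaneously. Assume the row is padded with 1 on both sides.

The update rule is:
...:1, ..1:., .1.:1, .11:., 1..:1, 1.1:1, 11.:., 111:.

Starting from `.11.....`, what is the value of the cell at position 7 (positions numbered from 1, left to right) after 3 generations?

.

generation 1: 1..1111.
generation 2: .1.....1
generation 3: 111111..
position 7 holds .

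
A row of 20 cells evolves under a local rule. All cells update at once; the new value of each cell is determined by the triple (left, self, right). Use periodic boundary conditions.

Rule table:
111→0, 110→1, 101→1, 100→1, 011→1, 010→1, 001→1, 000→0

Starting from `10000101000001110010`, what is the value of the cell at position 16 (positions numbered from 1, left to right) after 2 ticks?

1

11001111100011011111
01111000110111110000
position 16 holds 1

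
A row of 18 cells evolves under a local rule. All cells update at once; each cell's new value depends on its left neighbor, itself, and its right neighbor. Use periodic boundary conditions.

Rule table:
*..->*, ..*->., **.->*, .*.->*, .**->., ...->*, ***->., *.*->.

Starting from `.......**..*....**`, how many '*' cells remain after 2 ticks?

5

******..**.****..*
.....**..*....**..
count of *: 5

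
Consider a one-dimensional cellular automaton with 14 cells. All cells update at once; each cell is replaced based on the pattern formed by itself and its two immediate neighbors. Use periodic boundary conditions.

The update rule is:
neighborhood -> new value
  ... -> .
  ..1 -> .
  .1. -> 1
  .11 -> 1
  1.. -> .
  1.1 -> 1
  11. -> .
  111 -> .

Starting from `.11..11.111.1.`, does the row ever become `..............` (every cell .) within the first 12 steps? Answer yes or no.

.1...1.11..11.
.1...111...1..
.1...1.....1..
.1...1.....1..  (fixed point — unchanged through step 12)
step 12 is .1...1.....1.., still not uniform .

no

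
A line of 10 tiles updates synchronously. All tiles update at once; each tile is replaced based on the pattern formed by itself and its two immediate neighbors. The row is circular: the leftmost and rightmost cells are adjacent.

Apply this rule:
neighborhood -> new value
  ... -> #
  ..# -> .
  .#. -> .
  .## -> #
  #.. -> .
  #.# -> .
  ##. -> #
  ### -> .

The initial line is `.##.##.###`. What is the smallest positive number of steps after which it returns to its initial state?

3

.##.##.#.#
.##.##....
.##.##.###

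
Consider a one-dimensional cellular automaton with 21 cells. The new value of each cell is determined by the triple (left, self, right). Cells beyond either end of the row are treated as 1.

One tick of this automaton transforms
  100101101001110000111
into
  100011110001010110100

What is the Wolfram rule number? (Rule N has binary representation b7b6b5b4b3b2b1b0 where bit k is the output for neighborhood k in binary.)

position 12: 111 → 0  (bit 7 = 0)
position 0: 110 → 1  (bit 6 = 1)
position 4: 101 → 1  (bit 5 = 1)
position 1: 100 → 0  (bit 4 = 0)
position 5: 011 → 1  (bit 3 = 1)
position 3: 010 → 0  (bit 2 = 0)
position 2: 001 → 0  (bit 1 = 0)
position 15: 000 → 1  (bit 0 = 1)
bits b7..b0 = 01101001 = 105

105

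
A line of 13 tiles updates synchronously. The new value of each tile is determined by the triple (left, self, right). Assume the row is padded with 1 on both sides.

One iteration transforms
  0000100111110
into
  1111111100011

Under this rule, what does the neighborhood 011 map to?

1

At position 7 the neighborhood is 011; the next row has 1 there.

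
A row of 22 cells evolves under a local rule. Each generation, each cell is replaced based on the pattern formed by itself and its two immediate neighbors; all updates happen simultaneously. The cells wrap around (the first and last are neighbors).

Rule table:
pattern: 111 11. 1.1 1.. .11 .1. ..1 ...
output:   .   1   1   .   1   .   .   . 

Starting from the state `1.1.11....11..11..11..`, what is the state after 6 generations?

..........11..11..11..

.1.111....11..11..11..
..11.1....11..11..11..
..111.....11..11..11..
..1.1.....11..11..11..
...1......11..11..11..
..........11..11..11..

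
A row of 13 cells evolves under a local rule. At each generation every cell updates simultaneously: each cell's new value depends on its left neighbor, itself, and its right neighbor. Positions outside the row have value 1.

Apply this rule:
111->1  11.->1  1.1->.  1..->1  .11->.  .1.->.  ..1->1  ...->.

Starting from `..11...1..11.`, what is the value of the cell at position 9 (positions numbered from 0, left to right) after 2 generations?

generation 1: 11.11.1.11.1.
generation 2: 11..1....1...
position 9 holds 1

1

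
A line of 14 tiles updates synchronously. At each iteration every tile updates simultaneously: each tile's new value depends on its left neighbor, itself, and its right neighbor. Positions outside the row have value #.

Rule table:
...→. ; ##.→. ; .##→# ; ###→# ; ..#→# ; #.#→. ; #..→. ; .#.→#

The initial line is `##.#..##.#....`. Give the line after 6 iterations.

iteration 1: #..#.##..#...#
iteration 2: ..##.#..##..##
iteration 3: .##..#.##..###
iteration 4: .#..##.#..####
iteration 5: .#.##..#.#####
iteration 6: .#.#..##.#####

.#.#..##.#####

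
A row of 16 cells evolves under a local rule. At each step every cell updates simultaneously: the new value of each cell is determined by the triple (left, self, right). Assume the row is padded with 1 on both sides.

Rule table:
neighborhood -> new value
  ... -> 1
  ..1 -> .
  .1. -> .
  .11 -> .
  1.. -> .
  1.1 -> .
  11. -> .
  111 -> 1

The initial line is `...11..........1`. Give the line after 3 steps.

.1......1111..1.

.1....11111111..
...11..111111...
.1......1111..1.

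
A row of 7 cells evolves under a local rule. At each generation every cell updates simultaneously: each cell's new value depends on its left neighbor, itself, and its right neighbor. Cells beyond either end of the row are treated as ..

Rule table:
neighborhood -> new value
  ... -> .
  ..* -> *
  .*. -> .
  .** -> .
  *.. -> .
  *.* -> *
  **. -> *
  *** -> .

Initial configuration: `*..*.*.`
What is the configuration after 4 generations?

.*.....

..*.*..
.*.*...
*.*....
.*.....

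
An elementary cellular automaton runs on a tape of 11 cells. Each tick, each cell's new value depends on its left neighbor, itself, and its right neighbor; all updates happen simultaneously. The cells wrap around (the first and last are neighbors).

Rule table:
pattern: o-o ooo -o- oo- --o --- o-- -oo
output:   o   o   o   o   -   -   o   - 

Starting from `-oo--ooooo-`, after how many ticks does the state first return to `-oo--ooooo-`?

11

--oo--ooooo
o--oo--oooo
oo--oo--ooo
ooo--oo--oo
oooo--oo--o
ooooo--oo--
-ooooo--oo-
--ooooo--oo
o--ooooo--o
oo--ooooo--
-oo--ooooo-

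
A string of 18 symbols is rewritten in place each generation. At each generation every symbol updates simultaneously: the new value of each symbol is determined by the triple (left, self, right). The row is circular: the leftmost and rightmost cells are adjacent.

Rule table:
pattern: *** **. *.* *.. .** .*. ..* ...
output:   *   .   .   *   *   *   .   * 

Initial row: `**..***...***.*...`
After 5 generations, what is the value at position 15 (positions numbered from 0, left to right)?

.

*.*.**.**.**..***.
*.*.*..*..*.*.**..
*.*.**.**.*.*.*.*.
*.*.*..*..*.*.*.*.
*.*.**.**.*.*.*.*.
position 15 holds .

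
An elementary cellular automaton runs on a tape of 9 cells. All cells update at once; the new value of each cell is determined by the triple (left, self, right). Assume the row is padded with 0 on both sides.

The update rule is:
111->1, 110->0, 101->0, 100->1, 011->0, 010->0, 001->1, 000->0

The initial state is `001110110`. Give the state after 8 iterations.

001010000

010100001
100010010
010101101
100000000
010000000
101000000
000100000
001010000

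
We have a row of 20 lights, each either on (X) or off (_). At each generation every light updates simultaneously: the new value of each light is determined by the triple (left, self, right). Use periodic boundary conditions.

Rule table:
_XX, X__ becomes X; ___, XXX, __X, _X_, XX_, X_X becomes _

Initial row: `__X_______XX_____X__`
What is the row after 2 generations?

____X________X_____X

___X______X_X_____X_
____X________X_____X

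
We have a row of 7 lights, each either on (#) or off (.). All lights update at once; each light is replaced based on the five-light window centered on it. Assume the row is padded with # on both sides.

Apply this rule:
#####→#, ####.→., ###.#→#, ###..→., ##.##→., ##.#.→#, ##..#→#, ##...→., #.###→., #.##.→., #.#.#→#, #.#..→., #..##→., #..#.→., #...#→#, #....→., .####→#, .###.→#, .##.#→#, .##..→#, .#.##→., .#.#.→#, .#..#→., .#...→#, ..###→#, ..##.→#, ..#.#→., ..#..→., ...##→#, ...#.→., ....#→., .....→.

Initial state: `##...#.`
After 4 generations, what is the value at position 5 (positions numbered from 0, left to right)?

...#...
.#..###
#...###
..#####
position 5 holds #

#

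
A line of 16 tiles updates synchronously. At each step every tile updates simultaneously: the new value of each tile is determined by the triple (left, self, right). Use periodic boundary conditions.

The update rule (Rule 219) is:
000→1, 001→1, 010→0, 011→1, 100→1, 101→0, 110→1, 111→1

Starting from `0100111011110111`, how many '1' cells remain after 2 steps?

14

step 1: 0011111011110111
step 2: 1111111011110111
count of 1: 14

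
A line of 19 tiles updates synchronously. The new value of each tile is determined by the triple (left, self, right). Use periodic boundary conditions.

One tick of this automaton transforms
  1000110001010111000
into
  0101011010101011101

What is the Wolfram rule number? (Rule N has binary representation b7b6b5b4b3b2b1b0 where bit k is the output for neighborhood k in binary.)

242

position 14: 111 → 1  (bit 7 = 1)
position 5: 110 → 1  (bit 6 = 1)
position 10: 101 → 1  (bit 5 = 1)
position 1: 100 → 1  (bit 4 = 1)
position 4: 011 → 0  (bit 3 = 0)
position 0: 010 → 0  (bit 2 = 0)
position 3: 001 → 1  (bit 1 = 1)
position 2: 000 → 0  (bit 0 = 0)
bits b7..b0 = 11110010 = 242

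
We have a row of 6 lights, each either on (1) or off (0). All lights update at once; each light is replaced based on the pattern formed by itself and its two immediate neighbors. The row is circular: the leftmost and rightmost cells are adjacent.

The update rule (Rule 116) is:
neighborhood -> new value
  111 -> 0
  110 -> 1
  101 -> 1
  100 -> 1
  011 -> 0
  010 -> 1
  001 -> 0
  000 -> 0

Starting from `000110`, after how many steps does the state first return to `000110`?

000011
100001
110000
011000
001100
000110

6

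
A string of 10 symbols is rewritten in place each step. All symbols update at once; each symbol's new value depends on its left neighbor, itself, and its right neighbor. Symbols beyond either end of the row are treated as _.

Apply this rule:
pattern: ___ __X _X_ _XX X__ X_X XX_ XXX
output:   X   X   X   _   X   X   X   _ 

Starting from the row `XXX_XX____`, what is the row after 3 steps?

_XX_XXXXXX

__XX_XXXXX
XX_XX____X
_XX_XXXXXX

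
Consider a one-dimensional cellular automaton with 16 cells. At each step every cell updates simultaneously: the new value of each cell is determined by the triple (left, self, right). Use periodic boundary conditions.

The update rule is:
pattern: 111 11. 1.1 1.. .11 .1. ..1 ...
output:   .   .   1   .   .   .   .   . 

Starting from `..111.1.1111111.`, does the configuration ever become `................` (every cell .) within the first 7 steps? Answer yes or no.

yes

.....1.1........
......1.........
................
all cells are . at step 3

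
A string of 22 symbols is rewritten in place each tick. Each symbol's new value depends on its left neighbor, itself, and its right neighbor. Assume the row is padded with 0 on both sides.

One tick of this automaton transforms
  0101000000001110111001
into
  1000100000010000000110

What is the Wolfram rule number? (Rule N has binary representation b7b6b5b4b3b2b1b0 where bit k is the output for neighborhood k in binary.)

position 13: 111 → 0  (bit 7 = 0)
position 14: 110 → 0  (bit 6 = 0)
position 2: 101 → 0  (bit 5 = 0)
position 4: 100 → 1  (bit 4 = 1)
position 12: 011 → 0  (bit 3 = 0)
position 1: 010 → 0  (bit 2 = 0)
position 0: 001 → 1  (bit 1 = 1)
position 5: 000 → 0  (bit 0 = 0)
bits b7..b0 = 00010010 = 18

18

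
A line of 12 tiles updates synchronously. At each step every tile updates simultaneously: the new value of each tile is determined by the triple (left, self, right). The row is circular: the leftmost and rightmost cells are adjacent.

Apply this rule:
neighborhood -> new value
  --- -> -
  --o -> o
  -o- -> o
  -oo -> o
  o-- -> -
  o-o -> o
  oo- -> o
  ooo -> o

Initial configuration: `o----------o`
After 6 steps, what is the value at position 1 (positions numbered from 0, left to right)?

o---------oo
o--------ooo
o-------oooo
o------ooooo
o-----oooooo
o----ooooooo
position 1 holds -

-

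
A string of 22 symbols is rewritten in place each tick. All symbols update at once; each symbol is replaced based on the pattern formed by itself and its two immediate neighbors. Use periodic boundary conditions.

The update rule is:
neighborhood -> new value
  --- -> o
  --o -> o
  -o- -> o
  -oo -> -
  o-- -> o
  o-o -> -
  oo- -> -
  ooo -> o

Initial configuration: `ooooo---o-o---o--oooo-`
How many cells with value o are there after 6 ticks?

17

-ooo-oooo-ooooooo-oo--
o-o---oo---ooooo----oo
--oooo--ooo-ooo-oooo-o
oo-oo-oo-o---o---oo--o
o--------oooooooo--oo-
ooooooooo-oooooo-oo---
count of o: 17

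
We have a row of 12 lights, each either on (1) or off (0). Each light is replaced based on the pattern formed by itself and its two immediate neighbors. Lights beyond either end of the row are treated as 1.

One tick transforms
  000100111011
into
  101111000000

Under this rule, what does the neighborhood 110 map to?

0

At position 8 the neighborhood is 110; the next row has 0 there.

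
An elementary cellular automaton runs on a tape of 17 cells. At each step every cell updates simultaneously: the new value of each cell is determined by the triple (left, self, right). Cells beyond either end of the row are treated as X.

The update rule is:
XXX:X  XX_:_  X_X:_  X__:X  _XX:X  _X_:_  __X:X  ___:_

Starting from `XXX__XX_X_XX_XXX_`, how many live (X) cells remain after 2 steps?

step 1: XX_XXX____X__XX__
step 2: X__XX_X__X_XXX_XX
count of X: 10

10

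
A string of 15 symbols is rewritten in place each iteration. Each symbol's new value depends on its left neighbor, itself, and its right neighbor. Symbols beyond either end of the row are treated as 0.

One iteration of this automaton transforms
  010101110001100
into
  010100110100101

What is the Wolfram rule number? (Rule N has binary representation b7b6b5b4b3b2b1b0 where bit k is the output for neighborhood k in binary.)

197

position 6: 111 → 1  (bit 7 = 1)
position 7: 110 → 1  (bit 6 = 1)
position 2: 101 → 0  (bit 5 = 0)
position 8: 100 → 0  (bit 4 = 0)
position 5: 011 → 0  (bit 3 = 0)
position 1: 010 → 1  (bit 2 = 1)
position 0: 001 → 0  (bit 1 = 0)
position 9: 000 → 1  (bit 0 = 1)
bits b7..b0 = 11000101 = 197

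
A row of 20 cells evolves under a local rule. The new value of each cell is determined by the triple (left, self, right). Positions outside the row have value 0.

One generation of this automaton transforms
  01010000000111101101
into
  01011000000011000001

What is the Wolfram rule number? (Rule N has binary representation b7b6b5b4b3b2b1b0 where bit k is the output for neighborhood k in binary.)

position 12: 111 → 1  (bit 7 = 1)
position 14: 110 → 0  (bit 6 = 0)
position 2: 101 → 0  (bit 5 = 0)
position 4: 100 → 1  (bit 4 = 1)
position 11: 011 → 0  (bit 3 = 0)
position 1: 010 → 1  (bit 2 = 1)
position 0: 001 → 0  (bit 1 = 0)
position 5: 000 → 0  (bit 0 = 0)
bits b7..b0 = 10010100 = 148

148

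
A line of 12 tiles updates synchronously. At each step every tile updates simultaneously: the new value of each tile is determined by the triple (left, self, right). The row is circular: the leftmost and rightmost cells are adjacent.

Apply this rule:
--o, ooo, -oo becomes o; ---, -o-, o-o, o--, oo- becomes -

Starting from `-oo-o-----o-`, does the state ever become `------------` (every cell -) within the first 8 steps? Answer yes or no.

no

step 1: oo-------o--
step 2: o-------o--o
step 3: -------o--oo
step 4: ------o--oo-
step 5: -----o--oo--
step 6: ----o--oo---
step 7: ---o--oo----
step 8: --o--oo-----
step 8 is --o--oo-----, still not uniform -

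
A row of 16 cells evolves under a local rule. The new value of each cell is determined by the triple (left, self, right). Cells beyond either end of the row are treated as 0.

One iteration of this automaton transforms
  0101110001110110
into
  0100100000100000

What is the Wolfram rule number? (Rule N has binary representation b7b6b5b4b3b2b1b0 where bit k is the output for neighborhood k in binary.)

132

position 4: 111 → 1  (bit 7 = 1)
position 5: 110 → 0  (bit 6 = 0)
position 2: 101 → 0  (bit 5 = 0)
position 6: 100 → 0  (bit 4 = 0)
position 3: 011 → 0  (bit 3 = 0)
position 1: 010 → 1  (bit 2 = 1)
position 0: 001 → 0  (bit 1 = 0)
position 7: 000 → 0  (bit 0 = 0)
bits b7..b0 = 10000100 = 132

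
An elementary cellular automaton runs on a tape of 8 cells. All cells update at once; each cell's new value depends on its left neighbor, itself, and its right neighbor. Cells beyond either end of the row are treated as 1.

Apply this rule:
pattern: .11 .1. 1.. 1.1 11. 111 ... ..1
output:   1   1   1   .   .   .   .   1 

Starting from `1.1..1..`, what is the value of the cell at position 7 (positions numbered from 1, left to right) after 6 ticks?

..111111
111.....
...1...1
1.111.11
..1...1.
1111.11.
position 7 holds 1

1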